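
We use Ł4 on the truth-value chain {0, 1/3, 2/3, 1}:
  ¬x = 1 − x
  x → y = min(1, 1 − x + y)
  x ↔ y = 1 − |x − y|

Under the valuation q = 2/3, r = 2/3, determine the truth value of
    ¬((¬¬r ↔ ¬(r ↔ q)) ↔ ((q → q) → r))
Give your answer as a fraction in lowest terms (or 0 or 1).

¬r = ¬2/3 = 1/3
¬¬r = ¬1/3 = 2/3
r ↔ q = 2/3 ↔ 2/3 = 1
¬(r ↔ q) = ¬1 = 0
¬¬r ↔ ¬(r ↔ q) = 2/3 ↔ 0 = 1/3
q → q = 2/3 → 2/3 = 1
(q → q) → r = 1 → 2/3 = 2/3
(¬¬r ↔ ¬(r ↔ q)) ↔ ((q → q) → r) = 1/3 ↔ 2/3 = 2/3
¬((¬¬r ↔ ¬(r ↔ q)) ↔ ((q → q) → r)) = ¬2/3 = 1/3

1/3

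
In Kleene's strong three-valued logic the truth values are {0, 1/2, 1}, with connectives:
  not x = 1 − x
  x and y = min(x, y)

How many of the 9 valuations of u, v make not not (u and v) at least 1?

u = 0, v = 0 ↦ 0  <
u = 0, v = 1/2 ↦ 0  <
u = 0, v = 1 ↦ 0  <
u = 1/2, v = 0 ↦ 0  <
u = 1/2, v = 1/2 ↦ 1/2  <
u = 1/2, v = 1 ↦ 1/2  <
u = 1, v = 0 ↦ 0  <
u = 1, v = 1/2 ↦ 1/2  <
u = 1, v = 1 ↦ 1  ≥
So 1 of the 9 assignments meets the threshold.

1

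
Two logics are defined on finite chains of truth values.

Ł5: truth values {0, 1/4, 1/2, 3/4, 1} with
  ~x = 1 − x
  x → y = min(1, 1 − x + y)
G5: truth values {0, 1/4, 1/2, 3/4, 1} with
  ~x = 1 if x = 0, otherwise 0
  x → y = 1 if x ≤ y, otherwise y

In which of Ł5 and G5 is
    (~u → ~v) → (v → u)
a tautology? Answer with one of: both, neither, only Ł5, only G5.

only Ł5

In Ł5: every assignment gives 1 — tautology.
In G5: at u = 1/4, v = 1/2 the value is 1/4 — not a tautology.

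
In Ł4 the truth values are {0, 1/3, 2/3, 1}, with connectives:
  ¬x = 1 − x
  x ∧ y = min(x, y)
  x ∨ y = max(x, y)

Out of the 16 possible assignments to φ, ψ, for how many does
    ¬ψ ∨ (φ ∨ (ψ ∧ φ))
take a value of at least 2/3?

φ = 0, ψ = 0 ↦ 1  ≥
φ = 0, ψ = 1/3 ↦ 2/3  ≥
φ = 0, ψ = 2/3 ↦ 1/3  <
φ = 0, ψ = 1 ↦ 0  <
φ = 1/3, ψ = 0 ↦ 1  ≥
φ = 1/3, ψ = 1/3 ↦ 2/3  ≥
φ = 1/3, ψ = 2/3 ↦ 1/3  <
φ = 1/3, ψ = 1 ↦ 1/3  <
φ = 2/3, ψ = 0 ↦ 1  ≥
φ = 2/3, ψ = 1/3 ↦ 2/3  ≥
φ = 2/3, ψ = 2/3 ↦ 2/3  ≥
φ = 2/3, ψ = 1 ↦ 2/3  ≥
φ = 1, ψ = 0 ↦ 1  ≥
φ = 1, ψ = 1/3 ↦ 1  ≥
φ = 1, ψ = 2/3 ↦ 1  ≥
φ = 1, ψ = 1 ↦ 1  ≥
So 12 of the 16 assignments meet the threshold.

12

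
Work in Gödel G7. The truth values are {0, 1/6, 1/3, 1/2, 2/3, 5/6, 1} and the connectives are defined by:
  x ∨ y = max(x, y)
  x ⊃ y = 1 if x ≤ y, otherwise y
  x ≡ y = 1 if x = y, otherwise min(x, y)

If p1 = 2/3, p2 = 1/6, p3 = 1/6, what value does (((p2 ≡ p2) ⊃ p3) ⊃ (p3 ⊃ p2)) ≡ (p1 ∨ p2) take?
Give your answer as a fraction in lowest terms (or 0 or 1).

2/3

p2 ≡ p2 = 1/6 ≡ 1/6 = 1
(p2 ≡ p2) ⊃ p3 = 1 ⊃ 1/6 = 1/6
p3 ⊃ p2 = 1/6 ⊃ 1/6 = 1
((p2 ≡ p2) ⊃ p3) ⊃ (p3 ⊃ p2) = 1/6 ⊃ 1 = 1
p1 ∨ p2 = 2/3 ∨ 1/6 = 2/3
(((p2 ≡ p2) ⊃ p3) ⊃ (p3 ⊃ p2)) ≡ (p1 ∨ p2) = 1 ≡ 2/3 = 2/3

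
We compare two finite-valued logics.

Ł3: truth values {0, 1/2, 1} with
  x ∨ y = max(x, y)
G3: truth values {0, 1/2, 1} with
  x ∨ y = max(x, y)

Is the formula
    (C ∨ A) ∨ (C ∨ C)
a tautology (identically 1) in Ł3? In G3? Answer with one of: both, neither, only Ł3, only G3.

neither

In Ł3: at A = 0, C = 0 the value is 0 — not a tautology.
In G3: at A = 0, C = 0 the value is 0 — not a tautology.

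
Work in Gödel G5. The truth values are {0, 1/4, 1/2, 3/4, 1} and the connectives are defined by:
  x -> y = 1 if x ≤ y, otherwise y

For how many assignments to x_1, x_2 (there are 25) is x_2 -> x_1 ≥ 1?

15

value 1: 15 assignments (counts)
value 3/4: 1 assignment
value 1/2: 2 assignments
value 1/4: 3 assignments
value 0: 4 assignments
So 15 of the 25 assignments meet the threshold.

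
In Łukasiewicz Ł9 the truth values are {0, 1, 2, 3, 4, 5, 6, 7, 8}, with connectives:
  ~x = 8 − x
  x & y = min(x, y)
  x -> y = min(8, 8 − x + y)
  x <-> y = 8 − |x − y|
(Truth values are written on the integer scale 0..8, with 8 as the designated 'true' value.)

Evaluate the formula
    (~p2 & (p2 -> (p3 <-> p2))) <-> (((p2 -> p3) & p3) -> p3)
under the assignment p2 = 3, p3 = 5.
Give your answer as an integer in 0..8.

5

~p2 = ~3 = 5
p3 <-> p2 = 5 <-> 3 = 6
p2 -> (p3 <-> p2) = 3 -> 6 = 8
~p2 & (p2 -> (p3 <-> p2)) = 5 & 8 = 5
p2 -> p3 = 3 -> 5 = 8
(p2 -> p3) & p3 = 8 & 5 = 5
((p2 -> p3) & p3) -> p3 = 5 -> 5 = 8
(~p2 & (p2 -> (p3 <-> p2))) <-> (((p2 -> p3) & p3) -> p3) = 5 <-> 8 = 5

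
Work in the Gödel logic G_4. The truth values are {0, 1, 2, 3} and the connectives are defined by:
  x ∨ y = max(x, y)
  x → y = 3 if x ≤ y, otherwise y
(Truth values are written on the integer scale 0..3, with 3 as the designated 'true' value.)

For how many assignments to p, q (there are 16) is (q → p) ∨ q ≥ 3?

p = 0, q = 0 ↦ 3  ≥
p = 0, q = 1 ↦ 1  <
p = 0, q = 2 ↦ 2  <
p = 0, q = 3 ↦ 3  ≥
p = 1, q = 0 ↦ 3  ≥
p = 1, q = 1 ↦ 3  ≥
p = 1, q = 2 ↦ 2  <
p = 1, q = 3 ↦ 3  ≥
p = 2, q = 0 ↦ 3  ≥
p = 2, q = 1 ↦ 3  ≥
p = 2, q = 2 ↦ 3  ≥
p = 2, q = 3 ↦ 3  ≥
p = 3, q = 0 ↦ 3  ≥
p = 3, q = 1 ↦ 3  ≥
p = 3, q = 2 ↦ 3  ≥
p = 3, q = 3 ↦ 3  ≥
So 13 of the 16 assignments meet the threshold.

13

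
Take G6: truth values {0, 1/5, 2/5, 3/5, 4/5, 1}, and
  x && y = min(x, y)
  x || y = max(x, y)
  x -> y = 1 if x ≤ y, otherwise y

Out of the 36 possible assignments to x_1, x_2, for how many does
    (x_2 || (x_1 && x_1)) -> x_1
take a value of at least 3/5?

value 1: 21 assignments (counts)
value 4/5: 1 assignment (counts)
value 3/5: 2 assignments (counts)
value 2/5: 3 assignments
value 1/5: 4 assignments
value 0: 5 assignments
So 24 of the 36 assignments meet the threshold.

24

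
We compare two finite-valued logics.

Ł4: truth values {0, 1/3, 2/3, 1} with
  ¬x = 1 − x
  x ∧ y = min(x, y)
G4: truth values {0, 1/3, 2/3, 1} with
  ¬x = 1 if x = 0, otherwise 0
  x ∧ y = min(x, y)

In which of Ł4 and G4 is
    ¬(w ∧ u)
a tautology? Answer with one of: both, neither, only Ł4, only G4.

neither

In Ł4: at u = 1/3, w = 1/3 the value is 2/3 — not a tautology.
In G4: at u = 1/3, w = 1/3 the value is 0 — not a tautology.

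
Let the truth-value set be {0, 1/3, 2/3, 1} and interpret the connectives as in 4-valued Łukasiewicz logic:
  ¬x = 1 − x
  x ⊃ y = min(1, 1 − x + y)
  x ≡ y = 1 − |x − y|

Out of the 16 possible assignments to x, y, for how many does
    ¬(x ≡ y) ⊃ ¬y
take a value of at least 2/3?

14

x = 0, y = 0 ↦ 1  ≥
x = 0, y = 1/3 ↦ 1  ≥
x = 0, y = 2/3 ↦ 2/3  ≥
x = 0, y = 1 ↦ 0  <
x = 1/3, y = 0 ↦ 1  ≥
x = 1/3, y = 1/3 ↦ 1  ≥
x = 1/3, y = 2/3 ↦ 1  ≥
x = 1/3, y = 1 ↦ 1/3  <
x = 2/3, y = 0 ↦ 1  ≥
x = 2/3, y = 1/3 ↦ 1  ≥
x = 2/3, y = 2/3 ↦ 1  ≥
x = 2/3, y = 1 ↦ 2/3  ≥
x = 1, y = 0 ↦ 1  ≥
x = 1, y = 1/3 ↦ 1  ≥
x = 1, y = 2/3 ↦ 1  ≥
x = 1, y = 1 ↦ 1  ≥
So 14 of the 16 assignments meet the threshold.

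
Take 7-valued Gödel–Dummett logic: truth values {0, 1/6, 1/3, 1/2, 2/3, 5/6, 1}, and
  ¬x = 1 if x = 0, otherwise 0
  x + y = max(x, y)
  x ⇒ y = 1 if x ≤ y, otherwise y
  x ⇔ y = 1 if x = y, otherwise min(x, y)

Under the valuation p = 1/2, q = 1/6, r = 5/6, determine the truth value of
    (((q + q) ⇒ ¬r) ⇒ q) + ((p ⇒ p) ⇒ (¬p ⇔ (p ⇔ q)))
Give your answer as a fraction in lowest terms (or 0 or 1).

q + q = 1/6 + 1/6 = 1/6
¬r = ¬5/6 = 0
(q + q) ⇒ ¬r = 1/6 ⇒ 0 = 0
((q + q) ⇒ ¬r) ⇒ q = 0 ⇒ 1/6 = 1
p ⇒ p = 1/2 ⇒ 1/2 = 1
¬p = ¬1/2 = 0
p ⇔ q = 1/2 ⇔ 1/6 = 1/6
¬p ⇔ (p ⇔ q) = 0 ⇔ 1/6 = 0
(p ⇒ p) ⇒ (¬p ⇔ (p ⇔ q)) = 1 ⇒ 0 = 0
(((q + q) ⇒ ¬r) ⇒ q) + ((p ⇒ p) ⇒ (¬p ⇔ (p ⇔ q))) = 1 + 0 = 1

1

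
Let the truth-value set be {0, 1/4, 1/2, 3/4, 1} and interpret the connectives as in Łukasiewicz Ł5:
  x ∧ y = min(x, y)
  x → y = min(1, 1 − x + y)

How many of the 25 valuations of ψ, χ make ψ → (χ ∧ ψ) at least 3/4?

value 1: 15 assignments (counts)
value 3/4: 4 assignments (counts)
value 1/2: 3 assignments
value 1/4: 2 assignments
value 0: 1 assignment
So 19 of the 25 assignments meet the threshold.

19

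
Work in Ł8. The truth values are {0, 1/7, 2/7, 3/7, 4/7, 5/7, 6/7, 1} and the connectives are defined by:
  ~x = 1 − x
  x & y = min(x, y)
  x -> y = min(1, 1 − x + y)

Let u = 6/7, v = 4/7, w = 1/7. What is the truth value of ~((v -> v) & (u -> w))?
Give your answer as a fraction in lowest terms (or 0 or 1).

v -> v = 4/7 -> 4/7 = 1
u -> w = 6/7 -> 1/7 = 2/7
(v -> v) & (u -> w) = 1 & 2/7 = 2/7
~((v -> v) & (u -> w)) = ~2/7 = 5/7

5/7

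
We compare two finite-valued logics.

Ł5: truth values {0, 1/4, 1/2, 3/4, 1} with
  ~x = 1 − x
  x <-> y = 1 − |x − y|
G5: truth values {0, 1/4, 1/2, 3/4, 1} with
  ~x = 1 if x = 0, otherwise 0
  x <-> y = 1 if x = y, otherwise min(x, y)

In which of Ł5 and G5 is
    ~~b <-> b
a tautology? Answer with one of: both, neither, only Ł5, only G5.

In Ł5: every assignment gives 1 — tautology.
In G5: at b = 1/4 the value is 1/4 — not a tautology.

only Ł5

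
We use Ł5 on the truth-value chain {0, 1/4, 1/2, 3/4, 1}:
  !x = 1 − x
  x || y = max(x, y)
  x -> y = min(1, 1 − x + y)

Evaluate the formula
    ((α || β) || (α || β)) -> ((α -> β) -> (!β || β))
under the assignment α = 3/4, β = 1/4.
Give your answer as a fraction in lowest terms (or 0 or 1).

1

α || β = 3/4 || 1/4 = 3/4
α || β = 3/4 || 1/4 = 3/4
(α || β) || (α || β) = 3/4 || 3/4 = 3/4
α -> β = 3/4 -> 1/4 = 1/2
!β = !1/4 = 3/4
!β || β = 3/4 || 1/4 = 3/4
(α -> β) -> (!β || β) = 1/2 -> 3/4 = 1
((α || β) || (α || β)) -> ((α -> β) -> (!β || β)) = 3/4 -> 1 = 1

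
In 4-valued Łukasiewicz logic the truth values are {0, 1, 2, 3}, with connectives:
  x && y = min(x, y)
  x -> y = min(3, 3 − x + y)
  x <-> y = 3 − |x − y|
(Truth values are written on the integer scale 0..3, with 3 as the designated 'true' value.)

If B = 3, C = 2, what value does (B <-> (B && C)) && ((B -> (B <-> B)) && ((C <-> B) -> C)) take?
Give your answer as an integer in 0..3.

2

B && C = 3 && 2 = 2
B <-> (B && C) = 3 <-> 2 = 2
B <-> B = 3 <-> 3 = 3
B -> (B <-> B) = 3 -> 3 = 3
C <-> B = 2 <-> 3 = 2
(C <-> B) -> C = 2 -> 2 = 3
(B -> (B <-> B)) && ((C <-> B) -> C) = 3 && 3 = 3
(B <-> (B && C)) && ((B -> (B <-> B)) && ((C <-> B) -> C)) = 2 && 3 = 2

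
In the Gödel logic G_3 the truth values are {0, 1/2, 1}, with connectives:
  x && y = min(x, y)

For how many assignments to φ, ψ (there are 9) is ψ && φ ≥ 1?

φ = 0, ψ = 0 ↦ 0  <
φ = 0, ψ = 1/2 ↦ 0  <
φ = 0, ψ = 1 ↦ 0  <
φ = 1/2, ψ = 0 ↦ 0  <
φ = 1/2, ψ = 1/2 ↦ 1/2  <
φ = 1/2, ψ = 1 ↦ 1/2  <
φ = 1, ψ = 0 ↦ 0  <
φ = 1, ψ = 1/2 ↦ 1/2  <
φ = 1, ψ = 1 ↦ 1  ≥
So 1 of the 9 assignments meets the threshold.

1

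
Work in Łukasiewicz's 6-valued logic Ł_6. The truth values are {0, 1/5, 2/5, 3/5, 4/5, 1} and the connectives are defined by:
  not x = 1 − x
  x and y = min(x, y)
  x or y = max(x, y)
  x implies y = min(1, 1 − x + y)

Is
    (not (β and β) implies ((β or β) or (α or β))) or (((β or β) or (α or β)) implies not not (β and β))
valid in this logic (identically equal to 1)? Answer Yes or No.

No

Counterexample: take α = 1/5, β = 0.
β and β = 0 and 0 = 0
not (β and β) = not 0 = 1
β or β = 0 or 0 = 0
α or β = 1/5 or 0 = 1/5
(β or β) or (α or β) = 0 or 1/5 = 1/5
not (β and β) implies ((β or β) or (α or β)) = 1 implies 1/5 = 1/5
β or β = 0 or 0 = 0
α or β = 1/5 or 0 = 1/5
(β or β) or (α or β) = 0 or 1/5 = 1/5
β and β = 0 and 0 = 0
not (β and β) = not 0 = 1
not not (β and β) = not 1 = 0
((β or β) or (α or β)) implies not not (β and β) = 1/5 implies 0 = 4/5
(not (β and β) implies ((β or β) or (α or β))) or (((β or β) or (α or β)) implies not not (β and β)) = 1/5 or 4/5 = 4/5
This gives 4/5 ≠ 1.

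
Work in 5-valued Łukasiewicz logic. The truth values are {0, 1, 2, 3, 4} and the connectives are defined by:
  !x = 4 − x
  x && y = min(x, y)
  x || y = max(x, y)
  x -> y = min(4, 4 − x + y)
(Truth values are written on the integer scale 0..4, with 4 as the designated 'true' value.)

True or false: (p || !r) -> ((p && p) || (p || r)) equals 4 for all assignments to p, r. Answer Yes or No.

Counterexample: take p = 0, r = 0.
!r = !0 = 4
p || !r = 0 || 4 = 4
p && p = 0 && 0 = 0
p || r = 0 || 0 = 0
(p && p) || (p || r) = 0 || 0 = 0
(p || !r) -> ((p && p) || (p || r)) = 4 -> 0 = 0
This gives 0 ≠ 4.

No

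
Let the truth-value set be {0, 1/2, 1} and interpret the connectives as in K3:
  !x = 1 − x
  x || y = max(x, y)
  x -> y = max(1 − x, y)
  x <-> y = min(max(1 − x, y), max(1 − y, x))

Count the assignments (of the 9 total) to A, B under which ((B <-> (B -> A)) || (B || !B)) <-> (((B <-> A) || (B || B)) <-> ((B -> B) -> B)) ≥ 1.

4

A = 0, B = 0 ↦ 0  <
A = 0, B = 1/2 ↦ 1/2  <
A = 0, B = 1 ↦ 1  ≥
A = 1/2, B = 0 ↦ 1/2  <
A = 1/2, B = 1/2 ↦ 1/2  <
A = 1/2, B = 1 ↦ 1  ≥
A = 1, B = 0 ↦ 1  ≥
A = 1, B = 1/2 ↦ 1/2  <
A = 1, B = 1 ↦ 1  ≥
So 4 of the 9 assignments meet the threshold.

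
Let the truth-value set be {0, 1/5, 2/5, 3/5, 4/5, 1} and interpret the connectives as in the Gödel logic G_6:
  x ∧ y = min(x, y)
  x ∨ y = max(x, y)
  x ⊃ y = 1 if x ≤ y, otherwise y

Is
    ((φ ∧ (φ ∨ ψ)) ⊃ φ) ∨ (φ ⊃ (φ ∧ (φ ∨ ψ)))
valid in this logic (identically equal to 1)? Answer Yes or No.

At φ = 0, ψ = 4/5, for instance:
φ ∨ ψ = 0 ∨ 4/5 = 4/5
φ ∧ (φ ∨ ψ) = 0 ∧ 4/5 = 0
(φ ∧ (φ ∨ ψ)) ⊃ φ = 0 ⊃ 0 = 1
φ ⊃ (φ ∧ (φ ∨ ψ)) = 0 ⊃ 0 = 1
((φ ∧ (φ ∨ ψ)) ⊃ φ) ∨ (φ ⊃ (φ ∧ (φ ∨ ψ))) = 1 ∨ 1 = 1
and checking the remaining 35 assignments likewise gives ≥ 1 in every case.

Yes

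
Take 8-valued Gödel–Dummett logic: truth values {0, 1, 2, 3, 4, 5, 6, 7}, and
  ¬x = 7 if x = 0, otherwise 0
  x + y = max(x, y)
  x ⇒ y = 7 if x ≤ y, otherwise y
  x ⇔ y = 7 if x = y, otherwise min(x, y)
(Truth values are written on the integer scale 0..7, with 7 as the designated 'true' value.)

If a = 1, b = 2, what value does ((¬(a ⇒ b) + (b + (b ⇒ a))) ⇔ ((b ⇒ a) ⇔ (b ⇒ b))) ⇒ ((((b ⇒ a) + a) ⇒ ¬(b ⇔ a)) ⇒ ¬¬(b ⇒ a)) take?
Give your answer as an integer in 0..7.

7

a ⇒ b = 1 ⇒ 2 = 7
¬(a ⇒ b) = ¬7 = 0
b ⇒ a = 2 ⇒ 1 = 1
b + (b ⇒ a) = 2 + 1 = 2
¬(a ⇒ b) + (b + (b ⇒ a)) = 0 + 2 = 2
b ⇒ a = 2 ⇒ 1 = 1
b ⇒ b = 2 ⇒ 2 = 7
(b ⇒ a) ⇔ (b ⇒ b) = 1 ⇔ 7 = 1
(¬(a ⇒ b) + (b + (b ⇒ a))) ⇔ ((b ⇒ a) ⇔ (b ⇒ b)) = 2 ⇔ 1 = 1
b ⇒ a = 2 ⇒ 1 = 1
(b ⇒ a) + a = 1 + 1 = 1
b ⇔ a = 2 ⇔ 1 = 1
¬(b ⇔ a) = ¬1 = 0
((b ⇒ a) + a) ⇒ ¬(b ⇔ a) = 1 ⇒ 0 = 0
b ⇒ a = 2 ⇒ 1 = 1
¬(b ⇒ a) = ¬1 = 0
¬¬(b ⇒ a) = ¬0 = 7
(((b ⇒ a) + a) ⇒ ¬(b ⇔ a)) ⇒ ¬¬(b ⇒ a) = 0 ⇒ 7 = 7
((¬(a ⇒ b) + (b + (b ⇒ a))) ⇔ ((b ⇒ a) ⇔ (b ⇒ b))) ⇒ ((((b ⇒ a) + a) ⇒ ¬(b ⇔ a)) ⇒ ¬¬(b ⇒ a)) = 1 ⇒ 7 = 7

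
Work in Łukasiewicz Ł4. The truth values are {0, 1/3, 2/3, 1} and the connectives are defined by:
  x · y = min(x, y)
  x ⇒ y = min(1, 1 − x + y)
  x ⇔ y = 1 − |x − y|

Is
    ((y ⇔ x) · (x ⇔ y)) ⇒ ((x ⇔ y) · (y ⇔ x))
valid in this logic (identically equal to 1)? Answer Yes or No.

x = 0, y = 0 ↦ 1
x = 0, y = 1/3 ↦ 1
x = 0, y = 2/3 ↦ 1
x = 0, y = 1 ↦ 1
x = 1/3, y = 0 ↦ 1
x = 1/3, y = 1/3 ↦ 1
x = 1/3, y = 2/3 ↦ 1
x = 1/3, y = 1 ↦ 1
x = 2/3, y = 0 ↦ 1
x = 2/3, y = 1/3 ↦ 1
x = 2/3, y = 2/3 ↦ 1
x = 2/3, y = 1 ↦ 1
x = 1, y = 0 ↦ 1
x = 1, y = 1/3 ↦ 1
x = 1, y = 2/3 ↦ 1
x = 1, y = 1 ↦ 1
Every assignment gives a value ≥ 1.

Yes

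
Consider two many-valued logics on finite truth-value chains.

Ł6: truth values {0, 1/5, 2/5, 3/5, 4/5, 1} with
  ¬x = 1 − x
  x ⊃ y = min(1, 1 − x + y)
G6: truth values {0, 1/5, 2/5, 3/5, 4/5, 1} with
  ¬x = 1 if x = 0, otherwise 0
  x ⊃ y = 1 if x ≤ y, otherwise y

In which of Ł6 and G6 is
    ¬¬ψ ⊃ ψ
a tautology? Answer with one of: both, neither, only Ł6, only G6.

only Ł6

In Ł6: every assignment gives 1 — tautology.
In G6: at ψ = 1/5 the value is 1/5 — not a tautology.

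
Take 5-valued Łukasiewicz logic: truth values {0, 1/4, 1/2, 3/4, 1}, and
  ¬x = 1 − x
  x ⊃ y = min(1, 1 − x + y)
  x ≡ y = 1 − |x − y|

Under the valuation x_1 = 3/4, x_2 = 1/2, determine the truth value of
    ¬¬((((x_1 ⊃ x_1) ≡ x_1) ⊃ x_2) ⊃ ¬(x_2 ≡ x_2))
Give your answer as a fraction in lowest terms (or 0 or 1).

x_1 ⊃ x_1 = 3/4 ⊃ 3/4 = 1
(x_1 ⊃ x_1) ≡ x_1 = 1 ≡ 3/4 = 3/4
((x_1 ⊃ x_1) ≡ x_1) ⊃ x_2 = 3/4 ⊃ 1/2 = 3/4
x_2 ≡ x_2 = 1/2 ≡ 1/2 = 1
¬(x_2 ≡ x_2) = ¬1 = 0
(((x_1 ⊃ x_1) ≡ x_1) ⊃ x_2) ⊃ ¬(x_2 ≡ x_2) = 3/4 ⊃ 0 = 1/4
¬((((x_1 ⊃ x_1) ≡ x_1) ⊃ x_2) ⊃ ¬(x_2 ≡ x_2)) = ¬1/4 = 3/4
¬¬((((x_1 ⊃ x_1) ≡ x_1) ⊃ x_2) ⊃ ¬(x_2 ≡ x_2)) = ¬3/4 = 1/4

1/4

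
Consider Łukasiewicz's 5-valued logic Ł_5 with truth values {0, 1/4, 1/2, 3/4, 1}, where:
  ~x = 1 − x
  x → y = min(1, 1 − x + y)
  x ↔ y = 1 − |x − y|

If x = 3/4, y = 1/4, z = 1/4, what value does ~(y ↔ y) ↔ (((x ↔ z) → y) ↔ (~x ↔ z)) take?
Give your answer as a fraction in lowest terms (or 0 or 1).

1/4

y ↔ y = 1/4 ↔ 1/4 = 1
~(y ↔ y) = ~1 = 0
x ↔ z = 3/4 ↔ 1/4 = 1/2
(x ↔ z) → y = 1/2 → 1/4 = 3/4
~x = ~3/4 = 1/4
~x ↔ z = 1/4 ↔ 1/4 = 1
((x ↔ z) → y) ↔ (~x ↔ z) = 3/4 ↔ 1 = 3/4
~(y ↔ y) ↔ (((x ↔ z) → y) ↔ (~x ↔ z)) = 0 ↔ 3/4 = 1/4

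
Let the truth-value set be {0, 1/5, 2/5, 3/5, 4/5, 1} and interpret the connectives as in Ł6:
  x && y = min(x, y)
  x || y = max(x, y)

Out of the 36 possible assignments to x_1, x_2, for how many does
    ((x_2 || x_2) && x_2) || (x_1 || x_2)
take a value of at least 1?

value 1: 11 assignments (counts)
value 4/5: 9 assignments
value 3/5: 7 assignments
value 2/5: 5 assignments
value 1/5: 3 assignments
value 0: 1 assignment
So 11 of the 36 assignments meet the threshold.

11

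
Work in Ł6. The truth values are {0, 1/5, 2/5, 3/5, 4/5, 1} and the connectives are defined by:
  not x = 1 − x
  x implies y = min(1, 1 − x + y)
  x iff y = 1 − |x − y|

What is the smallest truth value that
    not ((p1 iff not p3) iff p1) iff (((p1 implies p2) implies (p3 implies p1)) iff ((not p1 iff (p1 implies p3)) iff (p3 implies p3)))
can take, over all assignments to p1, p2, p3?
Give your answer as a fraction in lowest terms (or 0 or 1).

Take p1 = 0, p2 = 0, p3 = 0:
not p3 = not 0 = 1
p1 iff not p3 = 0 iff 1 = 0
(p1 iff not p3) iff p1 = 0 iff 0 = 1
not ((p1 iff not p3) iff p1) = not 1 = 0
p1 implies p2 = 0 implies 0 = 1
p3 implies p1 = 0 implies 0 = 1
(p1 implies p2) implies (p3 implies p1) = 1 implies 1 = 1
not p1 = not 0 = 1
p1 implies p3 = 0 implies 0 = 1
not p1 iff (p1 implies p3) = 1 iff 1 = 1
p3 implies p3 = 0 implies 0 = 1
(not p1 iff (p1 implies p3)) iff (p3 implies p3) = 1 iff 1 = 1
((p1 implies p2) implies (p3 implies p1)) iff ((not p1 iff (p1 implies p3)) iff (p3 implies p3)) = 1 iff 1 = 1
not ((p1 iff not p3) iff p1) iff (((p1 implies p2) implies (p3 implies p1)) iff ((not p1 iff (p1 implies p3)) iff (p3 implies p3))) = 0 iff 1 = 0
No assignment yields a value below 0, so this is the minimum.

0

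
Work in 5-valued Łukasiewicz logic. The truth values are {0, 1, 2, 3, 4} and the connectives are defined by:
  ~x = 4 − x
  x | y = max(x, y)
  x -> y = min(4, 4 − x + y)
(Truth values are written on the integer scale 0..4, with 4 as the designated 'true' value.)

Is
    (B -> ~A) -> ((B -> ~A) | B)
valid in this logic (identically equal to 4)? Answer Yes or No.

Yes

At A = 3, B = 2, for instance:
~A = ~3 = 1
B -> ~A = 2 -> 1 = 3
(B -> ~A) | B = 3 | 2 = 3
(B -> ~A) -> ((B -> ~A) | B) = 3 -> 3 = 4
and checking the remaining 24 assignments likewise gives ≥ 4 in every case.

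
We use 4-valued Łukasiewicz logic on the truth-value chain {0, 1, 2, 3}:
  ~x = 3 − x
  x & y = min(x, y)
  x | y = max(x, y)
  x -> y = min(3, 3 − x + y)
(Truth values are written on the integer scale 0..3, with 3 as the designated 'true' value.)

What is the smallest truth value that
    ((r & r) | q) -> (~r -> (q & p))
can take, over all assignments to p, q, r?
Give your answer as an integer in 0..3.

Take p = 0, q = 3, r = 0:
r & r = 0 & 0 = 0
(r & r) | q = 0 | 3 = 3
~r = ~0 = 3
q & p = 3 & 0 = 0
~r -> (q & p) = 3 -> 0 = 0
((r & r) | q) -> (~r -> (q & p)) = 3 -> 0 = 0
No assignment yields a value below 0, so this is the minimum.

0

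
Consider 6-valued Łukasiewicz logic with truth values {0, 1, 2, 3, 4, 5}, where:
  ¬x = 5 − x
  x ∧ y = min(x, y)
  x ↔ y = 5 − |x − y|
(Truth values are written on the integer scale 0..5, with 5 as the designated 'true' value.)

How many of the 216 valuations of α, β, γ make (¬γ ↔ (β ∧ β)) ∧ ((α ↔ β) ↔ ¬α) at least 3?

100

value 5: 8 assignments (counts)
value 4: 38 assignments (counts)
value 3: 54 assignments (counts)
value 2: 57 assignments
value 1: 37 assignments
value 0: 22 assignments
So 100 of the 216 assignments meet the threshold.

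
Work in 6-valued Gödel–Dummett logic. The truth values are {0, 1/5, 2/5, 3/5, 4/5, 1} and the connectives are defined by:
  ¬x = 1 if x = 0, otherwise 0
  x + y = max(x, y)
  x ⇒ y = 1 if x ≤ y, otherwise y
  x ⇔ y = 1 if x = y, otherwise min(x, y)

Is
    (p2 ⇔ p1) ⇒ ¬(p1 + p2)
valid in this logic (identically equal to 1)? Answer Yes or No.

No

Counterexample: take p1 = 1/5, p2 = 1/5.
p2 ⇔ p1 = 1/5 ⇔ 1/5 = 1
p1 + p2 = 1/5 + 1/5 = 1/5
¬(p1 + p2) = ¬1/5 = 0
(p2 ⇔ p1) ⇒ ¬(p1 + p2) = 1 ⇒ 0 = 0
This gives 0 ≠ 1.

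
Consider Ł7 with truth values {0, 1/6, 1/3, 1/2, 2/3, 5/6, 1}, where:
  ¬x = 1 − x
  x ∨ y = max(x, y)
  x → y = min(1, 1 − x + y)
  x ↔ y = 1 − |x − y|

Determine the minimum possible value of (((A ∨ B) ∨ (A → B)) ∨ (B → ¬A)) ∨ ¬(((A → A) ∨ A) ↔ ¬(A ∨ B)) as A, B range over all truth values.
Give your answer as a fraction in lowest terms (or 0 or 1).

Take A = 2/3, B = 1/2:
A ∨ B = 2/3 ∨ 1/2 = 2/3
A → B = 2/3 → 1/2 = 5/6
(A ∨ B) ∨ (A → B) = 2/3 ∨ 5/6 = 5/6
¬A = ¬2/3 = 1/3
B → ¬A = 1/2 → 1/3 = 5/6
((A ∨ B) ∨ (A → B)) ∨ (B → ¬A) = 5/6 ∨ 5/6 = 5/6
A → A = 2/3 → 2/3 = 1
(A → A) ∨ A = 1 ∨ 2/3 = 1
A ∨ B = 2/3 ∨ 1/2 = 2/3
¬(A ∨ B) = ¬2/3 = 1/3
((A → A) ∨ A) ↔ ¬(A ∨ B) = 1 ↔ 1/3 = 1/3
¬(((A → A) ∨ A) ↔ ¬(A ∨ B)) = ¬1/3 = 2/3
(((A ∨ B) ∨ (A → B)) ∨ (B → ¬A)) ∨ ¬(((A → A) ∨ A) ↔ ¬(A ∨ B)) = 5/6 ∨ 2/3 = 5/6
No assignment yields a value below 5/6, so this is the minimum.

5/6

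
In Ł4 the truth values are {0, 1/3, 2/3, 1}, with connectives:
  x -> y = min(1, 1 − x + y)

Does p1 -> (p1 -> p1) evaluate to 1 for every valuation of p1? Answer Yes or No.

Yes

p1 = 0 ↦ 1
p1 = 1/3 ↦ 1
p1 = 2/3 ↦ 1
p1 = 1 ↦ 1
Every assignment gives a value ≥ 1.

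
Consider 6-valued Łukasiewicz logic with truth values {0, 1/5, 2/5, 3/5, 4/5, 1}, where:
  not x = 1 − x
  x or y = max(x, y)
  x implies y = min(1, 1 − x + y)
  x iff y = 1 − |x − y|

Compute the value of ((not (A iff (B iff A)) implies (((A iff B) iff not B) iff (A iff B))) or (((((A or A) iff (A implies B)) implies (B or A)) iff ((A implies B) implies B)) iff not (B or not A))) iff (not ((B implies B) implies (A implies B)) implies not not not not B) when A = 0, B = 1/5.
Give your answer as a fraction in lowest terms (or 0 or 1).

1

B iff A = 1/5 iff 0 = 4/5
A iff (B iff A) = 0 iff 4/5 = 1/5
not (A iff (B iff A)) = not 1/5 = 4/5
A iff B = 0 iff 1/5 = 4/5
not B = not 1/5 = 4/5
(A iff B) iff not B = 4/5 iff 4/5 = 1
A iff B = 0 iff 1/5 = 4/5
((A iff B) iff not B) iff (A iff B) = 1 iff 4/5 = 4/5
not (A iff (B iff A)) implies (((A iff B) iff not B) iff (A iff B)) = 4/5 implies 4/5 = 1
A or A = 0 or 0 = 0
A implies B = 0 implies 1/5 = 1
(A or A) iff (A implies B) = 0 iff 1 = 0
B or A = 1/5 or 0 = 1/5
((A or A) iff (A implies B)) implies (B or A) = 0 implies 1/5 = 1
A implies B = 0 implies 1/5 = 1
(A implies B) implies B = 1 implies 1/5 = 1/5
(((A or A) iff (A implies B)) implies (B or A)) iff ((A implies B) implies B) = 1 iff 1/5 = 1/5
not A = not 0 = 1
B or not A = 1/5 or 1 = 1
not (B or not A) = not 1 = 0
((((A or A) iff (A implies B)) implies (B or A)) iff ((A implies B) implies B)) iff not (B or not A) = 1/5 iff 0 = 4/5
(not (A iff (B iff A)) implies (((A iff B) iff not B) iff (A iff B))) or (((((A or A) iff (A implies B)) implies (B or A)) iff ((A implies B) implies B)) iff not (B or not A)) = 1 or 4/5 = 1
B implies B = 1/5 implies 1/5 = 1
A implies B = 0 implies 1/5 = 1
(B implies B) implies (A implies B) = 1 implies 1 = 1
not ((B implies B) implies (A implies B)) = not 1 = 0
not B = not 1/5 = 4/5
not not B = not 4/5 = 1/5
not not not B = not 1/5 = 4/5
not not not not B = not 4/5 = 1/5
not ((B implies B) implies (A implies B)) implies not not not not B = 0 implies 1/5 = 1
((not (A iff (B iff A)) implies (((A iff B) iff not B) iff (A iff B))) or (((((A or A) iff (A implies B)) implies (B or A)) iff ((A implies B) implies B)) iff not (B or not A))) iff (not ((B implies B) implies (A implies B)) implies not not not not B) = 1 iff 1 = 1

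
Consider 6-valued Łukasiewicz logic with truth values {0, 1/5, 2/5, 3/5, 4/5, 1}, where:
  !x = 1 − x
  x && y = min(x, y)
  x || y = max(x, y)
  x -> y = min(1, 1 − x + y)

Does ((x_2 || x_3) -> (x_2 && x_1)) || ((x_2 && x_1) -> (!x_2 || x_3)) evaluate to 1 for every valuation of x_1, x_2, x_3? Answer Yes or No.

Counterexample: take x_1 = 1/5, x_2 = 1, x_3 = 0.
x_2 || x_3 = 1 || 0 = 1
x_2 && x_1 = 1 && 1/5 = 1/5
(x_2 || x_3) -> (x_2 && x_1) = 1 -> 1/5 = 1/5
x_2 && x_1 = 1 && 1/5 = 1/5
!x_2 = !1 = 0
!x_2 || x_3 = 0 || 0 = 0
(x_2 && x_1) -> (!x_2 || x_3) = 1/5 -> 0 = 4/5
((x_2 || x_3) -> (x_2 && x_1)) || ((x_2 && x_1) -> (!x_2 || x_3)) = 1/5 || 4/5 = 4/5
This gives 4/5 ≠ 1.

No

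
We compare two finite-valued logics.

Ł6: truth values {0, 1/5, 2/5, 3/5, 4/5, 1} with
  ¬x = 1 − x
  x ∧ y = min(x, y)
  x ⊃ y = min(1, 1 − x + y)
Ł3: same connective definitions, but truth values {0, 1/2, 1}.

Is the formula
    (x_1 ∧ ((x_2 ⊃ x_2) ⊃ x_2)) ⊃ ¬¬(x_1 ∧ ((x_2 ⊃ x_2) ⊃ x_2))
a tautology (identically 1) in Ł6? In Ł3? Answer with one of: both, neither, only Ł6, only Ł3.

both

In Ł6: every assignment gives 1 — tautology.
In Ł3: every assignment gives 1 — tautology.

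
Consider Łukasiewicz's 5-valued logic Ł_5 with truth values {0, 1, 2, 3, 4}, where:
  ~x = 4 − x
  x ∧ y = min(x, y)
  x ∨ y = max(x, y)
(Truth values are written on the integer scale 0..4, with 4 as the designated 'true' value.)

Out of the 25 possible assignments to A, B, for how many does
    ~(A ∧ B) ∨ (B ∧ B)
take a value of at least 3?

value 4: 13 assignments (counts)
value 3: 9 assignments (counts)
value 2: 3 assignments
So 22 of the 25 assignments meet the threshold.

22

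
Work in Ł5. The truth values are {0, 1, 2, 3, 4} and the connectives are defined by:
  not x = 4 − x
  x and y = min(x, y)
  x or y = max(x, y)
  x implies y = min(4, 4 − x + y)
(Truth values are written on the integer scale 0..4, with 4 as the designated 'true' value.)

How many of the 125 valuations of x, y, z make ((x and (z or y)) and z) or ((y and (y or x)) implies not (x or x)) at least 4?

value 4: 79 assignments (counts)
value 3: 26 assignments
value 2: 14 assignments
value 1: 5 assignments
value 0: 1 assignment
So 79 of the 125 assignments meet the threshold.

79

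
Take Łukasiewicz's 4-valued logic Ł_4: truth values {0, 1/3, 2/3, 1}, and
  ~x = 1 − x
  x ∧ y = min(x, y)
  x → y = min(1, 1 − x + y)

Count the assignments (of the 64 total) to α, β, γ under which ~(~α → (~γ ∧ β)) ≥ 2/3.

19

value 1: 7 assignments (counts)
value 2/3: 12 assignments (counts)
value 1/3: 15 assignments
value 0: 30 assignments
So 19 of the 64 assignments meet the threshold.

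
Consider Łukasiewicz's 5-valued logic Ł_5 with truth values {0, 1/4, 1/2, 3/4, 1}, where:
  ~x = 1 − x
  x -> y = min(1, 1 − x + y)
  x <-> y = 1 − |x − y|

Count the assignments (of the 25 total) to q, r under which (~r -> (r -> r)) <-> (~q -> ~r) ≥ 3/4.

19

value 1: 15 assignments (counts)
value 3/4: 4 assignments (counts)
value 1/2: 3 assignments
value 1/4: 2 assignments
value 0: 1 assignment
So 19 of the 25 assignments meet the threshold.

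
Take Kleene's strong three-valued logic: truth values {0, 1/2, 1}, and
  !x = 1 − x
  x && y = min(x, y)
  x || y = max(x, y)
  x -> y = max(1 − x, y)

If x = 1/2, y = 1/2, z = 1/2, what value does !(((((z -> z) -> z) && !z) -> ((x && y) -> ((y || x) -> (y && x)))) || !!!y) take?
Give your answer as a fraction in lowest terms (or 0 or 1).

1/2

z -> z = 1/2 -> 1/2 = 1/2
(z -> z) -> z = 1/2 -> 1/2 = 1/2
!z = !1/2 = 1/2
((z -> z) -> z) && !z = 1/2 && 1/2 = 1/2
x && y = 1/2 && 1/2 = 1/2
y || x = 1/2 || 1/2 = 1/2
y && x = 1/2 && 1/2 = 1/2
(y || x) -> (y && x) = 1/2 -> 1/2 = 1/2
(x && y) -> ((y || x) -> (y && x)) = 1/2 -> 1/2 = 1/2
(((z -> z) -> z) && !z) -> ((x && y) -> ((y || x) -> (y && x))) = 1/2 -> 1/2 = 1/2
!y = !1/2 = 1/2
!!y = !1/2 = 1/2
!!!y = !1/2 = 1/2
((((z -> z) -> z) && !z) -> ((x && y) -> ((y || x) -> (y && x)))) || !!!y = 1/2 || 1/2 = 1/2
!(((((z -> z) -> z) && !z) -> ((x && y) -> ((y || x) -> (y && x)))) || !!!y) = !1/2 = 1/2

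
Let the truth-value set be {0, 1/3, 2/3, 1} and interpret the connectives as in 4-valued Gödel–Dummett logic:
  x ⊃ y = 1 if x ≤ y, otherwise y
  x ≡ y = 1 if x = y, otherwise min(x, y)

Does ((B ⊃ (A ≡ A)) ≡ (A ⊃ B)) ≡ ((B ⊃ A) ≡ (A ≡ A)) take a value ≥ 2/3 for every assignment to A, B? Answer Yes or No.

Counterexample: take A = 0, B = 1/3.
A ≡ A = 0 ≡ 0 = 1
B ⊃ (A ≡ A) = 1/3 ⊃ 1 = 1
A ⊃ B = 0 ⊃ 1/3 = 1
(B ⊃ (A ≡ A)) ≡ (A ⊃ B) = 1 ≡ 1 = 1
B ⊃ A = 1/3 ⊃ 0 = 0
A ≡ A = 0 ≡ 0 = 1
(B ⊃ A) ≡ (A ≡ A) = 0 ≡ 1 = 0
((B ⊃ (A ≡ A)) ≡ (A ⊃ B)) ≡ ((B ⊃ A) ≡ (A ≡ A)) = 1 ≡ 0 = 0
This gives 0, which is below 2/3.

No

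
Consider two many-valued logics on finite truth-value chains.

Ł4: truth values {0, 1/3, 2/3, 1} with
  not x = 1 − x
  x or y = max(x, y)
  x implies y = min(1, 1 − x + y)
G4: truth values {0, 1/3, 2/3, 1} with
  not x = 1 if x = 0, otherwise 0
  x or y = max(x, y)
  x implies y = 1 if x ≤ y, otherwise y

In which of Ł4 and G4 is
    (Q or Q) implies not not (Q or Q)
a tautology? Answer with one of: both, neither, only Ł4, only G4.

both

In Ł4: every assignment gives 1 — tautology.
In G4: every assignment gives 1 — tautology.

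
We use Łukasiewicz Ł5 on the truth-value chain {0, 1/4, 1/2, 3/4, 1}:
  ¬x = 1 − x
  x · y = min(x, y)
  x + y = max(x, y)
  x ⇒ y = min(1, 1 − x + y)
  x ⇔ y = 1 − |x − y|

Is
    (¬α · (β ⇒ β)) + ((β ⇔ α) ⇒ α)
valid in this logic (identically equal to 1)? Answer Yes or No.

No

Counterexample: take α = 1/4, β = 0.
¬α = ¬1/4 = 3/4
β ⇒ β = 0 ⇒ 0 = 1
¬α · (β ⇒ β) = 3/4 · 1 = 3/4
β ⇔ α = 0 ⇔ 1/4 = 3/4
(β ⇔ α) ⇒ α = 3/4 ⇒ 1/4 = 1/2
(¬α · (β ⇒ β)) + ((β ⇔ α) ⇒ α) = 3/4 + 1/2 = 3/4
This gives 3/4 ≠ 1.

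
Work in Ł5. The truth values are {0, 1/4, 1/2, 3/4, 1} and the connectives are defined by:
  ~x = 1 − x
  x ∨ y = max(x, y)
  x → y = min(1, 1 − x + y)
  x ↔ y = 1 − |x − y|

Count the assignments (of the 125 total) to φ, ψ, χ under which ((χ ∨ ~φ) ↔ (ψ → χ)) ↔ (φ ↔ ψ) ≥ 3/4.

value 1: 55 assignments (counts)
value 3/4: 42 assignments (counts)
value 1/2: 18 assignments
value 1/4: 8 assignments
value 0: 2 assignments
So 97 of the 125 assignments meet the threshold.

97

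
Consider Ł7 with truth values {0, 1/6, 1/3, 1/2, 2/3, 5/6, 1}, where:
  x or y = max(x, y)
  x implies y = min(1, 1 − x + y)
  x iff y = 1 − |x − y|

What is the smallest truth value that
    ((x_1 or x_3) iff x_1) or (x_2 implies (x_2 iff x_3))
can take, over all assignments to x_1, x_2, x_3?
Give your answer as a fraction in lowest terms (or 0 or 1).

Take x_1 = 0, x_2 = 1, x_3 = 1/2:
x_1 or x_3 = 0 or 1/2 = 1/2
(x_1 or x_3) iff x_1 = 1/2 iff 0 = 1/2
x_2 iff x_3 = 1 iff 1/2 = 1/2
x_2 implies (x_2 iff x_3) = 1 implies 1/2 = 1/2
((x_1 or x_3) iff x_1) or (x_2 implies (x_2 iff x_3)) = 1/2 or 1/2 = 1/2
No assignment yields a value below 1/2, so this is the minimum.

1/2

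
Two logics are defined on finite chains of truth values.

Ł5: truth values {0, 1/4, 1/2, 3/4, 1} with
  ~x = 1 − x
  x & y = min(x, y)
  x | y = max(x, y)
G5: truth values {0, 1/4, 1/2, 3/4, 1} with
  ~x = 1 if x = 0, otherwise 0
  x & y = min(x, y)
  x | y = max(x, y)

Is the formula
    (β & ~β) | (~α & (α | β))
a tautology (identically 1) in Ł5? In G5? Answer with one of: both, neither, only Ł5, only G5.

neither

In Ł5: at α = 0, β = 0 the value is 0 — not a tautology.
In G5: at α = 0, β = 0 the value is 0 — not a tautology.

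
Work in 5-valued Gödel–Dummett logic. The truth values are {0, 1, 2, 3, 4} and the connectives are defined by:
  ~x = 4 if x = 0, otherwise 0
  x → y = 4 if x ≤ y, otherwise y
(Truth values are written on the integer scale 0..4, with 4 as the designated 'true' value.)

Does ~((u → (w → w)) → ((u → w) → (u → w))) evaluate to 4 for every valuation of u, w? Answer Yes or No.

Counterexample: take u = 0, w = 0.
w → w = 0 → 0 = 4
u → (w → w) = 0 → 4 = 4
u → w = 0 → 0 = 4
u → w = 0 → 0 = 4
(u → w) → (u → w) = 4 → 4 = 4
(u → (w → w)) → ((u → w) → (u → w)) = 4 → 4 = 4
~((u → (w → w)) → ((u → w) → (u → w))) = ~4 = 0
This gives 0 ≠ 4.

No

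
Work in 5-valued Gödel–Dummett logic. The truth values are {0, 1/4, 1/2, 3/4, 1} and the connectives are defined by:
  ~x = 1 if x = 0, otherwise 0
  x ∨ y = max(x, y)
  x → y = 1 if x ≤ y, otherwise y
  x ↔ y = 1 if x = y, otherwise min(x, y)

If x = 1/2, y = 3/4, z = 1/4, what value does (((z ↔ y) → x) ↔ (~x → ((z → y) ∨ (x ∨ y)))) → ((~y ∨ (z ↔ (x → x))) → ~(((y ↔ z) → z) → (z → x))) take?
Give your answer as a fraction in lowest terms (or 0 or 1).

0

z ↔ y = 1/4 ↔ 3/4 = 1/4
(z ↔ y) → x = 1/4 → 1/2 = 1
~x = ~1/2 = 0
z → y = 1/4 → 3/4 = 1
x ∨ y = 1/2 ∨ 3/4 = 3/4
(z → y) ∨ (x ∨ y) = 1 ∨ 3/4 = 1
~x → ((z → y) ∨ (x ∨ y)) = 0 → 1 = 1
((z ↔ y) → x) ↔ (~x → ((z → y) ∨ (x ∨ y))) = 1 ↔ 1 = 1
~y = ~3/4 = 0
x → x = 1/2 → 1/2 = 1
z ↔ (x → x) = 1/4 ↔ 1 = 1/4
~y ∨ (z ↔ (x → x)) = 0 ∨ 1/4 = 1/4
y ↔ z = 3/4 ↔ 1/4 = 1/4
(y ↔ z) → z = 1/4 → 1/4 = 1
z → x = 1/4 → 1/2 = 1
((y ↔ z) → z) → (z → x) = 1 → 1 = 1
~(((y ↔ z) → z) → (z → x)) = ~1 = 0
(~y ∨ (z ↔ (x → x))) → ~(((y ↔ z) → z) → (z → x)) = 1/4 → 0 = 0
(((z ↔ y) → x) ↔ (~x → ((z → y) ∨ (x ∨ y)))) → ((~y ∨ (z ↔ (x → x))) → ~(((y ↔ z) → z) → (z → x))) = 1 → 0 = 0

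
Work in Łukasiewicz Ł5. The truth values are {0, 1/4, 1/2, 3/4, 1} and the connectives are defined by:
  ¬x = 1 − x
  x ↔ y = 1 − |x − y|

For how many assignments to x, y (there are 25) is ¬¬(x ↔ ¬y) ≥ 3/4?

value 1: 5 assignments (counts)
value 3/4: 8 assignments (counts)
value 1/2: 6 assignments
value 1/4: 4 assignments
value 0: 2 assignments
So 13 of the 25 assignments meet the threshold.

13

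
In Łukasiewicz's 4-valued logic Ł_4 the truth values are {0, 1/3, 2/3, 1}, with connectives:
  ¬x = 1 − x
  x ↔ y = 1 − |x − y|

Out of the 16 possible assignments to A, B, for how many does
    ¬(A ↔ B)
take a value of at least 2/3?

A = 0, B = 0 ↦ 0  <
A = 0, B = 1/3 ↦ 1/3  <
A = 0, B = 2/3 ↦ 2/3  ≥
A = 0, B = 1 ↦ 1  ≥
A = 1/3, B = 0 ↦ 1/3  <
A = 1/3, B = 1/3 ↦ 0  <
A = 1/3, B = 2/3 ↦ 1/3  <
A = 1/3, B = 1 ↦ 2/3  ≥
A = 2/3, B = 0 ↦ 2/3  ≥
A = 2/3, B = 1/3 ↦ 1/3  <
A = 2/3, B = 2/3 ↦ 0  <
A = 2/3, B = 1 ↦ 1/3  <
A = 1, B = 0 ↦ 1  ≥
A = 1, B = 1/3 ↦ 2/3  ≥
A = 1, B = 2/3 ↦ 1/3  <
A = 1, B = 1 ↦ 0  <
So 6 of the 16 assignments meet the threshold.

6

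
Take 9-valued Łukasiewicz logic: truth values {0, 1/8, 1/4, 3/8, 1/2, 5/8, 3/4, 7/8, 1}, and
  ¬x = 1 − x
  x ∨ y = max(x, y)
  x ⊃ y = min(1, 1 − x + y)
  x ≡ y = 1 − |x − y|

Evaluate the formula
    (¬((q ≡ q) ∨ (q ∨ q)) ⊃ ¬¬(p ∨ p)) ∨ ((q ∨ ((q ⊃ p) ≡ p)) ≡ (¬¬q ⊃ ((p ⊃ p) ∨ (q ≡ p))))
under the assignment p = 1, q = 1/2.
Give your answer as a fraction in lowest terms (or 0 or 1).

q ≡ q = 1/2 ≡ 1/2 = 1
q ∨ q = 1/2 ∨ 1/2 = 1/2
(q ≡ q) ∨ (q ∨ q) = 1 ∨ 1/2 = 1
¬((q ≡ q) ∨ (q ∨ q)) = ¬1 = 0
p ∨ p = 1 ∨ 1 = 1
¬(p ∨ p) = ¬1 = 0
¬¬(p ∨ p) = ¬0 = 1
¬((q ≡ q) ∨ (q ∨ q)) ⊃ ¬¬(p ∨ p) = 0 ⊃ 1 = 1
q ⊃ p = 1/2 ⊃ 1 = 1
(q ⊃ p) ≡ p = 1 ≡ 1 = 1
q ∨ ((q ⊃ p) ≡ p) = 1/2 ∨ 1 = 1
¬q = ¬1/2 = 1/2
¬¬q = ¬1/2 = 1/2
p ⊃ p = 1 ⊃ 1 = 1
q ≡ p = 1/2 ≡ 1 = 1/2
(p ⊃ p) ∨ (q ≡ p) = 1 ∨ 1/2 = 1
¬¬q ⊃ ((p ⊃ p) ∨ (q ≡ p)) = 1/2 ⊃ 1 = 1
(q ∨ ((q ⊃ p) ≡ p)) ≡ (¬¬q ⊃ ((p ⊃ p) ∨ (q ≡ p))) = 1 ≡ 1 = 1
(¬((q ≡ q) ∨ (q ∨ q)) ⊃ ¬¬(p ∨ p)) ∨ ((q ∨ ((q ⊃ p) ≡ p)) ≡ (¬¬q ⊃ ((p ⊃ p) ∨ (q ≡ p)))) = 1 ∨ 1 = 1

1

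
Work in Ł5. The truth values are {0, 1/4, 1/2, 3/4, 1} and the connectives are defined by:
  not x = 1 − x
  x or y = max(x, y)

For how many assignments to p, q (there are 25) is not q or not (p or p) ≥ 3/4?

16

value 1: 9 assignments (counts)
value 3/4: 7 assignments (counts)
value 1/2: 5 assignments
value 1/4: 3 assignments
value 0: 1 assignment
So 16 of the 25 assignments meet the threshold.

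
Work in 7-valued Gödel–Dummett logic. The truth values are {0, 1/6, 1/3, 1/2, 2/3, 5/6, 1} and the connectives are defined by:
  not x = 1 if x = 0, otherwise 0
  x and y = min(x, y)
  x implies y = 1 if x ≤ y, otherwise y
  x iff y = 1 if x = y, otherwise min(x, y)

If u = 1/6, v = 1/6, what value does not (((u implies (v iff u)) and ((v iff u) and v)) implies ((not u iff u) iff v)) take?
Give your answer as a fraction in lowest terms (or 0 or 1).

v iff u = 1/6 iff 1/6 = 1
u implies (v iff u) = 1/6 implies 1 = 1
v iff u = 1/6 iff 1/6 = 1
(v iff u) and v = 1 and 1/6 = 1/6
(u implies (v iff u)) and ((v iff u) and v) = 1 and 1/6 = 1/6
not u = not 1/6 = 0
not u iff u = 0 iff 1/6 = 0
(not u iff u) iff v = 0 iff 1/6 = 0
((u implies (v iff u)) and ((v iff u) and v)) implies ((not u iff u) iff v) = 1/6 implies 0 = 0
not (((u implies (v iff u)) and ((v iff u) and v)) implies ((not u iff u) iff v)) = not 0 = 1

1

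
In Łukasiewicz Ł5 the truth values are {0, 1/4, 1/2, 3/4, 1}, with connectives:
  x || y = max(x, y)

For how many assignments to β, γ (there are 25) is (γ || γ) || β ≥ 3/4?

value 1: 9 assignments (counts)
value 3/4: 7 assignments (counts)
value 1/2: 5 assignments
value 1/4: 3 assignments
value 0: 1 assignment
So 16 of the 25 assignments meet the threshold.

16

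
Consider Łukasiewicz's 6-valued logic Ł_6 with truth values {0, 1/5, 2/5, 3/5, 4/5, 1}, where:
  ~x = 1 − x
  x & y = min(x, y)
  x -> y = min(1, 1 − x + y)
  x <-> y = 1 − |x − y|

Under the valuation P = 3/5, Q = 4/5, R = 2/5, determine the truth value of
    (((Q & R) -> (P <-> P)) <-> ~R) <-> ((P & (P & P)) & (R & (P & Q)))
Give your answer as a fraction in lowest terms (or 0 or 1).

4/5

Q & R = 4/5 & 2/5 = 2/5
P <-> P = 3/5 <-> 3/5 = 1
(Q & R) -> (P <-> P) = 2/5 -> 1 = 1
~R = ~2/5 = 3/5
((Q & R) -> (P <-> P)) <-> ~R = 1 <-> 3/5 = 3/5
P & P = 3/5 & 3/5 = 3/5
P & (P & P) = 3/5 & 3/5 = 3/5
P & Q = 3/5 & 4/5 = 3/5
R & (P & Q) = 2/5 & 3/5 = 2/5
(P & (P & P)) & (R & (P & Q)) = 3/5 & 2/5 = 2/5
(((Q & R) -> (P <-> P)) <-> ~R) <-> ((P & (P & P)) & (R & (P & Q))) = 3/5 <-> 2/5 = 4/5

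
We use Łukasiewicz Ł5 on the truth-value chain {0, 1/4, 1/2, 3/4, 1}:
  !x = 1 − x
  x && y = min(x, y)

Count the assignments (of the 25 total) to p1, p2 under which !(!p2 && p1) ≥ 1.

value 1: 9 assignments (counts)
value 3/4: 7 assignments
value 1/2: 5 assignments
value 1/4: 3 assignments
value 0: 1 assignment
So 9 of the 25 assignments meet the threshold.

9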